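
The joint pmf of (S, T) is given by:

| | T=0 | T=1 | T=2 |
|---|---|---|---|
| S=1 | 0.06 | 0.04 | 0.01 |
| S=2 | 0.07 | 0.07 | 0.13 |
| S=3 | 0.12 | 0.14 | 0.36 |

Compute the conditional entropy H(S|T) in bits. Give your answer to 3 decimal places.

Chain rule: H(S|T) = H(S,T) − H(T).
Marginals: p(S) = (0.1100, 0.2700, 0.6200), p(T) = (0.2500, 0.2500, 0.5000).
H(S,T) = 2.7103 bits; H(T) = 1.5000 bits.
H(S|T) = 2.7103 − 1.5000 = 1.210 bits.

1.210 bits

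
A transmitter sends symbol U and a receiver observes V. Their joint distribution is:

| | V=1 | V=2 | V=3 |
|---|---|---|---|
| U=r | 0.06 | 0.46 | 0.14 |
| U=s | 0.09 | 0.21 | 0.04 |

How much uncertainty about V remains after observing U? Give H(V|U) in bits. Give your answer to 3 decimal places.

1.202 bits

Marginals: p(U) = (0.6600, 0.3400), p(V) = (0.1500, 0.6700, 0.1800).
H(V|U) = Σ p(U) · H(V|U=·).
  U=r: p=0.6600, H(V|U=r) = 1.1520
  U=s: p=0.3400, H(V|U=s) = 1.3002
Weighted sum = 1.202 bits.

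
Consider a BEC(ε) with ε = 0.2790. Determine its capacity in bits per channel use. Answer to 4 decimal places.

0.7210 bits

Binary erasure channel: capacity C = 1 − ε.
C = 1 − 0.2790 = 0.7210 bits per channel use.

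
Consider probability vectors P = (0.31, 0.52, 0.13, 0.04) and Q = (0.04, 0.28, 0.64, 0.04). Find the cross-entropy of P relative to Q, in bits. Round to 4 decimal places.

H(P,Q) = −Σ p·log₂ q.
  −0.31·log₂(0.04) = 1.43960
  −0.52·log₂(0.28) = 0.95498
  −0.13·log₂(0.64) = 0.08370
  −0.04·log₂(0.04) = 0.18575
H(P,Q) = 2.6640 bits.

2.6640 bits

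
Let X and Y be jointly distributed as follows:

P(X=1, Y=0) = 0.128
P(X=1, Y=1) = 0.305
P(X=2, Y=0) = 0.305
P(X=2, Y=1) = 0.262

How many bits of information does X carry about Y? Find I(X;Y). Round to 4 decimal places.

0.0431 bits

Marginals: p(X) = (0.4330, 0.5670), p(Y) = (0.4330, 0.5670).
I(X;Y) = Σ p(x,y)·log₂[p(x,y)/(p(x)p(y))].
  (1,0): 0.128·log₂(0.6827) = -0.07048
  (1,1): 0.305·log₂(1.2423) = 0.09547
  (2,0): 0.305·log₂(1.2423) = 0.09547
  (2,1): 0.262·log₂(0.8150) = -0.07734
Sum = 0.0431 bits.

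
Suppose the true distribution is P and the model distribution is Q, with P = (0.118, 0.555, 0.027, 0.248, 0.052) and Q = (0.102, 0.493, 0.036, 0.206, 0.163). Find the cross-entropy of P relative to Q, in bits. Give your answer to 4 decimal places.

1.7857 bits

H(P,Q) = −Σ p·log₂ q.
  −0.118·log₂(0.102) = 0.38862
  −0.555·log₂(0.493) = 0.56629
  −0.027·log₂(0.036) = 0.12949
  −0.248·log₂(0.206) = 0.56526
  −0.052·log₂(0.163) = 0.13609
H(P,Q) = 1.7857 bits.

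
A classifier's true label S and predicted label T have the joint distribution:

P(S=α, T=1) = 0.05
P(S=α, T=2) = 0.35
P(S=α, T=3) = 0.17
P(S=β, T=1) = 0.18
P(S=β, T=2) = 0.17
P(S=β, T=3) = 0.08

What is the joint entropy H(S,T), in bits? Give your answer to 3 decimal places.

2.352 bits

H(S,T) = −Σ p(x,y)·log₂ p(x,y) over all 6 cells.
  cell (α,1): −0.05·log₂0.05 = 0.2161
  cell (α,2): −0.35·log₂0.35 = 0.5301
  cell (α,3): −0.17·log₂0.17 = 0.4346
  cell (β,1): −0.18·log₂0.18 = 0.4453
  cell (β,2): −0.17·log₂0.17 = 0.4346
  cell (β,3): −0.08·log₂0.08 = 0.2915
Sum = 2.352 bits.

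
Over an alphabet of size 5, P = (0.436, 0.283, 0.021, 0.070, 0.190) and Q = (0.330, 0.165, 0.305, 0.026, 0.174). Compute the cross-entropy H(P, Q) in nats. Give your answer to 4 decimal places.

H(P,Q) = −Σ p·ln q.
  −0.436·ln(0.330) = 0.48338
  −0.283·ln(0.165) = 0.50991
  −0.021·ln(0.305) = 0.02494
  −0.070·ln(0.026) = 0.25548
  −0.190·ln(0.174) = 0.33225
H(P,Q) = 1.6060 nats.

1.6060 nats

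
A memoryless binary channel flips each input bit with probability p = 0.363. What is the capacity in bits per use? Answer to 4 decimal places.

0.0549 bits

Binary symmetric channel: C = 1 − h₂(ε) where h₂ is the binary entropy function.
h₂(0.363) = −0.363·log₂0.363 − 0.637·log₂0.637 = 0.9451.
C = 1 − 0.9451 = 0.0549 bits per channel use.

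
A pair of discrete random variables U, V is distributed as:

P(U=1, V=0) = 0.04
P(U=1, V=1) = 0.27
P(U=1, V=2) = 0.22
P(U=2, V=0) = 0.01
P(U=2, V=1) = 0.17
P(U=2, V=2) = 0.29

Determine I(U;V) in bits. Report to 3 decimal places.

0.035 bits

Marginals: p(U) = (0.5300, 0.4700), p(V) = (0.0500, 0.4400, 0.5100).
I(U;V) = H(U) + H(V) − H(U,V).
H(U) = 0.9974, H(V) = 1.2327, H(U,V) = 2.1953.
I(U;V) = 0.9974 + 1.2327 − 2.1953 = 0.035 bits.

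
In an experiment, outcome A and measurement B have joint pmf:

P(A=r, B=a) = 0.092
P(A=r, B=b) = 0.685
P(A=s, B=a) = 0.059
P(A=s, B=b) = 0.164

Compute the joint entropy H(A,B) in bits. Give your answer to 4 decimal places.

1.3592 bits

H(A,B) = −Σ p(x,y)·log₂ p(x,y) over all 4 cells.
  cell (r,a): −0.092·log₂0.092 = 0.31668
  cell (r,b): −0.685·log₂0.685 = 0.37389
  cell (s,a): −0.059·log₂0.059 = 0.24091
  cell (s,b): −0.164·log₂0.164 = 0.42775
Sum = 1.3592 bits.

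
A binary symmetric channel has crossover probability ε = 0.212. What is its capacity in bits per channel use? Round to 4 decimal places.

Binary symmetric channel: C = 1 − h₂(ε) where h₂ is the binary entropy function.
h₂(0.212) = −0.212·log₂0.212 − 0.788·log₂0.788 = 0.7453.
C = 1 − 0.7453 = 0.2547 bits per channel use.

0.2547 bits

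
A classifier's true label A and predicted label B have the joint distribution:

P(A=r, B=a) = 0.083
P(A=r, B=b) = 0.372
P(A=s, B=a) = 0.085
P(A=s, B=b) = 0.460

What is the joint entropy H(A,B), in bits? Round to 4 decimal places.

H(A,B) = −Σ p(x,y)·log₂ p(x,y) over all 4 cells.
  cell (r,a): −0.083·log₂0.083 = 0.29803
  cell (r,b): −0.372·log₂0.372 = 0.53070
  cell (s,a): −0.085·log₂0.085 = 0.30229
  cell (s,b): −0.460·log₂0.460 = 0.51534
Sum = 1.6464 bits.

1.6464 bits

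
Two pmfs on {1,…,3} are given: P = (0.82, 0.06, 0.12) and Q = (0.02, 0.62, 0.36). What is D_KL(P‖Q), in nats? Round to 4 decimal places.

2.7732 nats

D(P‖Q) = Σ p·ln(p/q).
  0.82·ln(0.82/0.02) = 3.04513
  0.06·ln(0.06/0.62) = -0.14012
  0.12·ln(0.12/0.36) = -0.13183
D(P‖Q) = 2.7732 nats.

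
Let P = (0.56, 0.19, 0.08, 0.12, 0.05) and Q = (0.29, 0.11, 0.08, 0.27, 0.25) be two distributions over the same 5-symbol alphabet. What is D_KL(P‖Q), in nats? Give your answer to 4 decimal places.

0.2946 nats

D(P‖Q) = Σ p·ln(p/q).
  0.56·ln(0.56/0.29) = 0.36851
  0.19·ln(0.19/0.11) = 0.10384
  0.08·ln(0.08/0.08) = 0.00000
  0.12·ln(0.12/0.27) = -0.09731
  0.05·ln(0.05/0.25) = -0.08047
D(P‖Q) = 0.2946 nats.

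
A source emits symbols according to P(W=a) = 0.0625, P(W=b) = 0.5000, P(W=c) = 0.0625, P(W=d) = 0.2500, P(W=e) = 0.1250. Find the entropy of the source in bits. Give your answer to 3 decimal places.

1.875 bits

H(W) = −Σ p·log₂ p.
  −(0.0625)·log₂(0.0625) = 0.2500
  −(0.5000)·log₂(0.5000) = 0.5000
  −(0.0625)·log₂(0.0625) = 0.2500
  −(0.2500)·log₂(0.2500) = 0.5000
  −(0.1250)·log₂(0.1250) = 0.3750
Sum: 0.2500 + 0.5000 + 0.2500 + 0.5000 + 0.3750 = 1.875 bits.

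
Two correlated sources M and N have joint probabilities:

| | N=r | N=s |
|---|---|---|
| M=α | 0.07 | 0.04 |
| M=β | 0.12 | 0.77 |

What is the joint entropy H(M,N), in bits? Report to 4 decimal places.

H(M,N) = −Σ p(x,y)·log₂ p(x,y) over all 4 cells.
  cell (α,r): −0.07·log₂0.07 = 0.26856
  cell (α,s): −0.04·log₂0.04 = 0.18575
  cell (β,r): −0.12·log₂0.12 = 0.36707
  cell (β,s): −0.77·log₂0.77 = 0.29034
Sum = 1.1117 bits.

1.1117 bits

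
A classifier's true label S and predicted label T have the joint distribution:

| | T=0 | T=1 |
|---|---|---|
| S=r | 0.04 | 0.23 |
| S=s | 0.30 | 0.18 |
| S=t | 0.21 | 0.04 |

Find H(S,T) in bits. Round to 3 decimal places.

2.298 bits

H(S,T) = −Σ p(x,y)·log₂ p(x,y) over all 6 cells.
  cell (r,0): −0.04·log₂0.04 = 0.1858
  cell (r,1): −0.23·log₂0.23 = 0.4877
  cell (s,0): −0.30·log₂0.30 = 0.5211
  cell (s,1): −0.18·log₂0.18 = 0.4453
  cell (t,0): −0.21·log₂0.21 = 0.4728
  cell (t,1): −0.04·log₂0.04 = 0.1858
Sum = 2.298 bits.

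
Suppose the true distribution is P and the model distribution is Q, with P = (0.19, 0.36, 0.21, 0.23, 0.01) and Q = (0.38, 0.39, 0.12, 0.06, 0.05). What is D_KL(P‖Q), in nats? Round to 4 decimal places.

D(P‖Q) = Σ p·ln(p/q).
  0.19·ln(0.19/0.38) = -0.13170
  0.36·ln(0.36/0.39) = -0.02882
  0.21·ln(0.21/0.12) = 0.11752
  0.23·ln(0.23/0.06) = 0.30906
  0.01·ln(0.01/0.05) = -0.01609
D(P‖Q) = 0.2500 nats.

0.2500 nats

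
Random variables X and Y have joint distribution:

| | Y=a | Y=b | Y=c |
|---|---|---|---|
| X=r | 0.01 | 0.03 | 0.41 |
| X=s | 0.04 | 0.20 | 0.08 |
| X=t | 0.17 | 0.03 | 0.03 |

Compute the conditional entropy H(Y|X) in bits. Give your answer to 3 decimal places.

Chain rule: H(Y|X) = H(X,Y) − H(X).
Marginals: p(X) = (0.4500, 0.3200, 0.2300), p(Y) = (0.2200, 0.2600, 0.5200).
H(X,Y) = 2.4254 bits; H(X) = 1.5321 bits.
H(Y|X) = 2.4254 − 1.5321 = 0.893 bits.

0.893 bits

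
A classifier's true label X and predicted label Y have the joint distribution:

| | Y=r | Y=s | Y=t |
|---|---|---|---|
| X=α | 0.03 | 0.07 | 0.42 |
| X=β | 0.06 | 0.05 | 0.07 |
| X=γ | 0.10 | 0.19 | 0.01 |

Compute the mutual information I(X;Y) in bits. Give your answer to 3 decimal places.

0.408 bits

Marginals: p(X) = (0.5200, 0.1800, 0.3000), p(Y) = (0.1900, 0.3100, 0.5000).
I(X;Y) = H(X) + H(Y) − H(X,Y).
H(X) = 1.4570, H(Y) = 1.4790, H(X,Y) = 2.5280.
I(X;Y) = 1.4570 + 1.4790 − 2.5280 = 0.408 bits.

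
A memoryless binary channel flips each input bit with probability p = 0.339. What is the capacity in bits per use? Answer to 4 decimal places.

0.0761 bits

Binary symmetric channel: C = 1 − h₂(ε) where h₂ is the binary entropy function.
h₂(0.339) = −0.339·log₂0.339 − 0.661·log₂0.661 = 0.9239.
C = 1 − 0.9239 = 0.0761 bits per channel use.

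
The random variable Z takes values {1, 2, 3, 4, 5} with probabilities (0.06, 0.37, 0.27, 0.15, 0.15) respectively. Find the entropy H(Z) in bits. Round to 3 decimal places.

H(Z) = −Σ p·log₂ p.
  −(0.06)·log₂(0.06) = 0.2435
  −(0.37)·log₂(0.37) = 0.5307
  −(0.27)·log₂(0.27) = 0.5100
  −(0.15)·log₂(0.15) = 0.4105
  −(0.15)·log₂(0.15) = 0.4105
Sum: 0.2435 + 0.5307 + 0.5100 + 0.4105 + 0.4105 = 2.105 bits.

2.105 bits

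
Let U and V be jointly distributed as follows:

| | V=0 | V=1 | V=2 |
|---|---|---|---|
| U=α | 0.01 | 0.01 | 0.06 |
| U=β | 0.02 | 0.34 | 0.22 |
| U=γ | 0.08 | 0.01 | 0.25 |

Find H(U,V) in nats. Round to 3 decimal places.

1.634 nats

H(U,V) = −Σ p(x,y)·ln p(x,y) over all 9 cells.
  cell (α,0): −0.01·ln0.01 = 0.0461
  cell (α,1): −0.01·ln0.01 = 0.0461
  cell (α,2): −0.06·ln0.06 = 0.1688
  cell (β,0): −0.02·ln0.02 = 0.0782
  cell (β,1): −0.34·ln0.34 = 0.3668
  cell (β,2): −0.22·ln0.22 = 0.3331
  cell (γ,0): −0.08·ln0.08 = 0.2021
  cell (γ,1): −0.01·ln0.01 = 0.0461
  cell (γ,2): −0.25·ln0.25 = 0.3466
Sum = 1.634 nats.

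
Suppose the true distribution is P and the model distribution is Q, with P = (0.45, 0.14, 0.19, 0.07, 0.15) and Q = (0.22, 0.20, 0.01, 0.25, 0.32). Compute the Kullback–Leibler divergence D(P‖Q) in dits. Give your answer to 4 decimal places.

D(P‖Q) = Σ p·log₁₀(p/q).
  0.45·log₁₀(0.45/0.22) = 0.13986
  0.14·log₁₀(0.14/0.20) = -0.02169
  0.19·log₁₀(0.19/0.01) = 0.24296
  0.07·log₁₀(0.07/0.25) = -0.03870
  0.15·log₁₀(0.15/0.32) = -0.04936
D(P‖Q) = 0.2731 dits.

0.2731 dits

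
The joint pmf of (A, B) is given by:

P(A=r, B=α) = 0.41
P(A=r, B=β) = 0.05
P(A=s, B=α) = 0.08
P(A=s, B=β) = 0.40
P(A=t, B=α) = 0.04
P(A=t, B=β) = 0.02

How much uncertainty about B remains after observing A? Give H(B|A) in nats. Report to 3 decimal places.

0.413 nats

Chain rule: H(B|A) = H(A,B) − H(A).
Marginals: p(A) = (0.4600, 0.4800, 0.0600), p(B) = (0.5300, 0.4700).
H(A,B) = 1.2909 nats; H(A) = 0.8783 nats.
H(B|A) = 1.2909 − 0.8783 = 0.413 nats.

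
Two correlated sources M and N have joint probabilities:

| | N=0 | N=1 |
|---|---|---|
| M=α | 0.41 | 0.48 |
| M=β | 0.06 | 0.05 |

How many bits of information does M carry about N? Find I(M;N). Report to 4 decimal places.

0.0020 bits

Marginals: p(M) = (0.8900, 0.1100), p(N) = (0.4700, 0.5300).
I(M;N) = Σ p(x,y)·log₂[p(x,y)/(p(x)p(y))].
  (α,0): 0.41·log₂(0.9802) = -0.01185
  (α,1): 0.48·log₂(1.0176) = 0.01208
  (β,0): 0.06·log₂(1.1605) = 0.01289
  (β,1): 0.05·log₂(0.8576) = -0.01108
Sum = 0.0020 bits.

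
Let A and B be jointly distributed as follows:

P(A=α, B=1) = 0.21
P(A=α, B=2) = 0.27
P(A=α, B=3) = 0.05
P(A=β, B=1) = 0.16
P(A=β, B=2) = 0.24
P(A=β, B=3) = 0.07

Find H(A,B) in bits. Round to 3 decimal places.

H(A,B) = −Σ p(x,y)·log₂ p(x,y) over all 6 cells.
  cell (α,1): −0.21·log₂0.21 = 0.4728
  cell (α,2): −0.27·log₂0.27 = 0.5100
  cell (α,3): −0.05·log₂0.05 = 0.2161
  cell (β,1): −0.16·log₂0.16 = 0.4230
  cell (β,2): −0.24·log₂0.24 = 0.4941
  cell (β,3): −0.07·log₂0.07 = 0.2686
Sum = 2.385 bits.

2.385 bits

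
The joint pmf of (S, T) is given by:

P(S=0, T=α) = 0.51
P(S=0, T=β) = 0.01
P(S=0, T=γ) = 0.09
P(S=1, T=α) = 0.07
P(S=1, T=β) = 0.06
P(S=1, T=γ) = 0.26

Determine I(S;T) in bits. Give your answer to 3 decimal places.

0.327 bits

Marginals: p(S) = (0.6100, 0.3900), p(T) = (0.5800, 0.0700, 0.3500).
I(S;T) = H(S) + H(T) − H(S,T).
H(S) = 0.9648, H(T) = 1.2545, H(S,T) = 1.8919.
I(S;T) = 0.9648 + 1.2545 − 1.8919 = 0.327 bits.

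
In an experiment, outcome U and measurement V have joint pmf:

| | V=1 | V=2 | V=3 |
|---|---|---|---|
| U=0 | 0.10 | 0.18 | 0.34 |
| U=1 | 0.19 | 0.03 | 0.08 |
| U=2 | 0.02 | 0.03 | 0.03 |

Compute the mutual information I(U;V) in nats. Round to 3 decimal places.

0.107 nats

Marginals: p(U) = (0.6200, 0.3000, 0.0800), p(V) = (0.3100, 0.2400, 0.4500).
I(U;V) = H(U) + H(V) − H(U,V).
H(U) = 0.8596, H(V) = 1.0649, H(U,V) = 1.8171.
I(U;V) = 0.8596 + 1.0649 − 1.8171 = 0.107 nats.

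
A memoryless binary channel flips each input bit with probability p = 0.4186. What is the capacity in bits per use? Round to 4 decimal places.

0.0192 bits

Binary symmetric channel: C = 1 − h₂(ε) where h₂ is the binary entropy function.
h₂(0.4186) = −0.4186·log₂0.4186 − 0.5814·log₂0.5814 = 0.9808.
C = 1 − 0.9808 = 0.0192 bits per channel use.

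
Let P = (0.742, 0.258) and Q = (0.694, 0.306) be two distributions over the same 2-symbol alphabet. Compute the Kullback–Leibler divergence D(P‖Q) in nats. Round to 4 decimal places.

D(P‖Q) = Σ p·ln(p/q).
  0.742·ln(0.742/0.694) = 0.04962
  0.258·ln(0.258/0.306) = -0.04402
D(P‖Q) = 0.0056 nats.

0.0056 nats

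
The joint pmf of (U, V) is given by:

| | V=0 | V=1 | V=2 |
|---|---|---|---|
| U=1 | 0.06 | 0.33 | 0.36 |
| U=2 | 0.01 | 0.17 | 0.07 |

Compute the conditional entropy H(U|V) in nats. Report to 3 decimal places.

0.540 nats

Marginals: p(U) = (0.7500, 0.2500), p(V) = (0.0700, 0.5000, 0.4300).
H(U|V) = Σ p(V) · H(U|V=·).
  V=0: p=0.0700, H(U|V=0) = 0.4101
  V=1: p=0.5000, H(U|V=1) = 0.6410
  V=2: p=0.4300, H(U|V=2) = 0.4443
Weighted sum = 0.540 nats.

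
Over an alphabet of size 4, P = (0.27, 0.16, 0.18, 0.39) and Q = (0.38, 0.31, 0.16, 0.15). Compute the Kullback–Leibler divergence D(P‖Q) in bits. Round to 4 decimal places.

0.2824 bits

D(P‖Q) = Σ p·log₂(p/q).
  0.27·log₂(0.27/0.38) = -0.13312
  0.16·log₂(0.16/0.31) = -0.15267
  0.18·log₂(0.18/0.16) = 0.03059
  0.39·log₂(0.39/0.15) = 0.53762
D(P‖Q) = 0.2824 bits.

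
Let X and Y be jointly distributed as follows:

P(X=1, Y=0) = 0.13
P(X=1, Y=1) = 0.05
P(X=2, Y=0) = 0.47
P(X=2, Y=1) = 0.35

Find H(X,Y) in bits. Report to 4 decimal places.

1.6408 bits

H(X,Y) = −Σ p(x,y)·log₂ p(x,y) over all 4 cells.
  cell (1,0): −0.13·log₂0.13 = 0.38264
  cell (1,1): −0.05·log₂0.05 = 0.21610
  cell (2,0): −0.47·log₂0.47 = 0.51196
  cell (2,1): −0.35·log₂0.35 = 0.53010
Sum = 1.6408 bits.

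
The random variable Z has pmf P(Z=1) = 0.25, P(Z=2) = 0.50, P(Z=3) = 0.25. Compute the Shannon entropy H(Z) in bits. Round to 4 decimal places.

1.5000 bits

H(Z) = −Σ p·log₂ p.
  −(0.25)·log₂(0.25) = 0.50000
  −(0.50)·log₂(0.50) = 0.50000
  −(0.25)·log₂(0.25) = 0.50000
Sum: 0.50000 + 0.50000 + 0.50000 = 1.5000 bits.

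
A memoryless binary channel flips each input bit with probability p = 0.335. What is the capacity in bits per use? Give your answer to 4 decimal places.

0.0800 bits

Binary symmetric channel: C = 1 − h₂(ε) where h₂ is the binary entropy function.
h₂(0.335) = −0.335·log₂0.335 − 0.665·log₂0.665 = 0.9200.
C = 1 − 0.9200 = 0.0800 bits per channel use.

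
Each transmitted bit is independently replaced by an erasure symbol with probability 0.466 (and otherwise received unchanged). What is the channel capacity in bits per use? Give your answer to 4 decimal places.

Binary erasure channel: capacity C = 1 − ε.
C = 1 − 0.466 = 0.5340 bits per channel use.

0.5340 bits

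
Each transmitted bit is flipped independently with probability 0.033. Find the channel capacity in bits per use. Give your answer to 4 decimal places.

0.7908 bits

Binary symmetric channel: C = 1 − h₂(ε) where h₂ is the binary entropy function.
h₂(0.033) = −0.033·log₂0.033 − 0.967·log₂0.967 = 0.2092.
C = 1 − 0.2092 = 0.7908 bits per channel use.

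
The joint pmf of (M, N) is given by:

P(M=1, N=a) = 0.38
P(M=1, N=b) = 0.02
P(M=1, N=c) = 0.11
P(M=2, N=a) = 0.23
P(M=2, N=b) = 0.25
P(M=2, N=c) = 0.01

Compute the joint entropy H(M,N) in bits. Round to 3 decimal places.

2.048 bits

H(M,N) = −Σ p(x,y)·log₂ p(x,y) over all 6 cells.
  cell (1,a): −0.38·log₂0.38 = 0.5305
  cell (1,b): −0.02·log₂0.02 = 0.1129
  cell (1,c): −0.11·log₂0.11 = 0.3503
  cell (2,a): −0.23·log₂0.23 = 0.4877
  cell (2,b): −0.25·log₂0.25 = 0.5000
  cell (2,c): −0.01·log₂0.01 = 0.0664
Sum = 2.048 bits.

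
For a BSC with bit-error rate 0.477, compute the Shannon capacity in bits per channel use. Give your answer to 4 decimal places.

0.0015 bits

Binary symmetric channel: C = 1 − h₂(ε) where h₂ is the binary entropy function.
h₂(0.477) = −0.477·log₂0.477 − 0.523·log₂0.523 = 0.9985.
C = 1 − 0.9985 = 0.0015 bits per channel use.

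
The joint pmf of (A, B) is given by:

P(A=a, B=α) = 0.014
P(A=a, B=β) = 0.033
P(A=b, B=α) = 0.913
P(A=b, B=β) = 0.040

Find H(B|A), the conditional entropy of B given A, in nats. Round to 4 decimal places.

0.1946 nats

Chain rule: H(B|A) = H(A,B) − H(A).
Marginals: p(A) = (0.0470, 0.9530), p(B) = (0.9270, 0.0730).
H(A,B) = 0.3842 nats; H(A) = 0.1896 nats.
H(B|A) = 0.3842 − 0.1896 = 0.1946 nats.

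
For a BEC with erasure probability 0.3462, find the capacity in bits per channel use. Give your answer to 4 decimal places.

Binary erasure channel: capacity C = 1 − ε.
C = 1 − 0.3462 = 0.6538 bits per channel use.

0.6538 bits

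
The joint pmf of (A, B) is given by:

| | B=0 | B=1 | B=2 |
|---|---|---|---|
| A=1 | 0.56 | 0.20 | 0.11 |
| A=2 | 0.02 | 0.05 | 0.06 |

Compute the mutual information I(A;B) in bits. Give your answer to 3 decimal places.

0.092 bits

Marginals: p(A) = (0.8700, 0.1300), p(B) = (0.5800, 0.2500, 0.1700).
I(A;B) = H(A) + H(B) − H(A,B).
H(A) = 0.5574, H(B) = 1.3904, H(A,B) = 1.8556.
I(A;B) = 0.5574 + 1.3904 − 1.8556 = 0.092 bits.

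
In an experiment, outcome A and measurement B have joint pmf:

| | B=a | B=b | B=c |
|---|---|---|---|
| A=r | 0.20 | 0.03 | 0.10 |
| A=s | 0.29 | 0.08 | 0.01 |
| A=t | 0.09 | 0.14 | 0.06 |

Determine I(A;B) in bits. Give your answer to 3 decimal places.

Marginals: p(A) = (0.3300, 0.3800, 0.2900), p(B) = (0.5800, 0.2500, 0.1700).
I(A;B) = H(A) + H(B) − H(A,B).
H(A) = 1.5762, H(B) = 1.3904, H(A,B) = 2.7775.
I(A;B) = 1.5762 + 1.3904 − 2.7775 = 0.189 bits.

0.189 bits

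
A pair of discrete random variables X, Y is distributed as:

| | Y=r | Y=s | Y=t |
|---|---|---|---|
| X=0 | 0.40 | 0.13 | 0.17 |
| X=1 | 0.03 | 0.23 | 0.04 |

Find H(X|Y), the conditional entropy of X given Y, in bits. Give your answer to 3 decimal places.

Marginals: p(X) = (0.7000, 0.3000), p(Y) = (0.4300, 0.3600, 0.2100).
H(X|Y) = Σ p(Y) · H(X|Y=·).
  Y=r: p=0.4300, H(X|Y=r) = 0.3651
  Y=s: p=0.3600, H(X|Y=s) = 0.9436
  Y=t: p=0.2100, H(X|Y=t) = 0.7025
Weighted sum = 0.644 bits.

0.644 bits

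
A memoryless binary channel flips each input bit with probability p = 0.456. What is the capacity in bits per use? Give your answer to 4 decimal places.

0.0056 bits

Binary symmetric channel: C = 1 − h₂(ε) where h₂ is the binary entropy function.
h₂(0.456) = −0.456·log₂0.456 − 0.544·log₂0.544 = 0.9944.
C = 1 − 0.9944 = 0.0056 bits per channel use.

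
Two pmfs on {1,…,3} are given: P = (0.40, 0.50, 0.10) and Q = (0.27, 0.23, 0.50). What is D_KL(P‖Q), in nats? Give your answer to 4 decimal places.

D(P‖Q) = Σ p·ln(p/q).
  0.40·ln(0.40/0.27) = 0.15722
  0.50·ln(0.50/0.23) = 0.38826
  0.10·ln(0.10/0.50) = -0.16094
D(P‖Q) = 0.3845 nats.

0.3845 nats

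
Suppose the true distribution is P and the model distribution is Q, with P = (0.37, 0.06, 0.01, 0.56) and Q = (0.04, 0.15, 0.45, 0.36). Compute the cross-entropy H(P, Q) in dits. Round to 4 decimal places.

0.8186 dits

H(P,Q) = −Σ p·log₁₀ q.
  −0.37·log₁₀(0.04) = 0.51724
  −0.06·log₁₀(0.15) = 0.04943
  −0.01·log₁₀(0.45) = 0.00347
  −0.56·log₁₀(0.36) = 0.24847
H(P,Q) = 0.8186 dits.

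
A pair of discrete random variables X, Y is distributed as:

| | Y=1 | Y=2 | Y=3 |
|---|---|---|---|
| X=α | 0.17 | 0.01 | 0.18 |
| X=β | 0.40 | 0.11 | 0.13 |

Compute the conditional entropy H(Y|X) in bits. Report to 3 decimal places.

Chain rule: H(Y|X) = H(X,Y) − H(X).
Marginals: p(X) = (0.3600, 0.6400), p(Y) = (0.5700, 0.1200, 0.3100).
H(X,Y) = 2.2080 bits; H(X) = 0.9427 bits.
H(Y|X) = 2.2080 − 0.9427 = 1.265 bits.

1.265 bits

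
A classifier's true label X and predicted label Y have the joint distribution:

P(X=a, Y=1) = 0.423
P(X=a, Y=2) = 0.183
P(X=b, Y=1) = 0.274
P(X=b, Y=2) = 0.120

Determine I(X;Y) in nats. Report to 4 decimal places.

0.0000 nats

Marginals: p(X) = (0.6060, 0.3940), p(Y) = (0.6970, 0.3030).
I(X;Y) = H(X) + H(Y) − H(X,Y).
H(X) = 0.6705, H(Y) = 0.6134, H(X,Y) = 1.2839.
I(X;Y) = 0.6705 + 0.6134 − 1.2839 = 0.0000 nats.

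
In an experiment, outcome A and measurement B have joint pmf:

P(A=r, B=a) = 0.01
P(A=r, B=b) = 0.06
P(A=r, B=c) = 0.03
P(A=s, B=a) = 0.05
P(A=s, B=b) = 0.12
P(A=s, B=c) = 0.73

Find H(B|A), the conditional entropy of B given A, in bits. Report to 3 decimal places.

0.907 bits

Chain rule: H(B|A) = H(A,B) − H(A).
Marginals: p(A) = (0.1000, 0.9000), p(B) = (0.0600, 0.1800, 0.7600).
H(A,B) = 1.3763 bits; H(A) = 0.4690 bits.
H(B|A) = 1.3763 − 0.4690 = 0.907 bits.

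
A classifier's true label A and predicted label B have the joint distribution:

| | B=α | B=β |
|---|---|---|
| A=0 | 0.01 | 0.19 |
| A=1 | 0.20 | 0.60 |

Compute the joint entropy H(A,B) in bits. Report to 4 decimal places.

1.4282 bits

H(A,B) = −Σ p(x,y)·log₂ p(x,y) over all 4 cells.
  cell (0,α): −0.01·log₂0.01 = 0.06644
  cell (0,β): −0.19·log₂0.19 = 0.45523
  cell (1,α): −0.20·log₂0.20 = 0.46439
  cell (1,β): −0.60·log₂0.60 = 0.44218
Sum = 1.4282 bits.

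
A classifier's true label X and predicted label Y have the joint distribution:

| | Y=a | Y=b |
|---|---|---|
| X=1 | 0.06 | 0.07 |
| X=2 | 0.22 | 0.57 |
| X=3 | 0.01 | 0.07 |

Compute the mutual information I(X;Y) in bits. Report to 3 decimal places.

0.022 bits

Marginals: p(X) = (0.1300, 0.7900, 0.0800), p(Y) = (0.2900, 0.7100).
I(X;Y) = Σ p(x,y)·log₂[p(x,y)/(p(x)p(y))].
  (1,a): 0.06·log₂(1.5915) = 0.0402
  (1,b): 0.07·log₂(0.7584) = -0.0279
  (2,a): 0.22·log₂(0.9603) = -0.0129
  (2,b): 0.57·log₂(1.0162) = 0.0132
  (3,a): 0.01·log₂(0.4310) = -0.0121
  (3,b): 0.07·log₂(1.2324) = 0.0211
Sum = 0.022 bits.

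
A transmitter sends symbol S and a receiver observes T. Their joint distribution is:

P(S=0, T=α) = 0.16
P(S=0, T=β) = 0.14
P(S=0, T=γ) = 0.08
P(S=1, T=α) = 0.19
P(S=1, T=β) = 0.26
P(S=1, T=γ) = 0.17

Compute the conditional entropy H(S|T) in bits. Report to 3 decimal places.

Marginals: p(S) = (0.3800, 0.6200), p(T) = (0.3500, 0.4000, 0.2500).
H(S|T) = Σ p(T) · H(S|T=·).
  T=α: p=0.3500, H(S|T=α) = 0.9947
  T=β: p=0.4000, H(S|T=β) = 0.9341
  T=γ: p=0.2500, H(S|T=γ) = 0.9044
Weighted sum = 0.948 bits.

0.948 bits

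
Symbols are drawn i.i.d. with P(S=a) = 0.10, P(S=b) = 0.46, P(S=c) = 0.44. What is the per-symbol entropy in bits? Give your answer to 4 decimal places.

1.3687 bits

H(S) = −Σ p·log₂ p.
  −(0.10)·log₂(0.10) = 0.33219
  −(0.46)·log₂(0.46) = 0.51534
  −(0.44)·log₂(0.44) = 0.52115
Sum: 0.33219 + 0.51534 + 0.52115 = 1.3687 bits.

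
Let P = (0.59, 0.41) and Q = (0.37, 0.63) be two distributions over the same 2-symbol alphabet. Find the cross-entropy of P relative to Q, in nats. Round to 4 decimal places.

0.7760 nats

H(P,Q) = −Σ p·ln q.
  −0.59·ln(0.37) = 0.58661
  −0.41·ln(0.63) = 0.18943
H(P,Q) = 0.7760 nats.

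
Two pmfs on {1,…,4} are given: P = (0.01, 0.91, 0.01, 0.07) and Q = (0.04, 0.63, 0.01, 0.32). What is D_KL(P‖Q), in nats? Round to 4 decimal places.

0.2144 nats

D(P‖Q) = Σ p·ln(p/q).
  0.01·ln(0.01/0.04) = -0.01386
  0.91·ln(0.91/0.63) = 0.33463
  0.01·ln(0.01/0.01) = 0.00000
  0.07·ln(0.07/0.32) = -0.10639
D(P‖Q) = 0.2144 nats.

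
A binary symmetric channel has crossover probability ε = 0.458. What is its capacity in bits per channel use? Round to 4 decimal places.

0.0051 bits

Binary symmetric channel: C = 1 − h₂(ε) where h₂ is the binary entropy function.
h₂(0.458) = −0.458·log₂0.458 − 0.542·log₂0.542 = 0.9949.
C = 1 − 0.9949 = 0.0051 bits per channel use.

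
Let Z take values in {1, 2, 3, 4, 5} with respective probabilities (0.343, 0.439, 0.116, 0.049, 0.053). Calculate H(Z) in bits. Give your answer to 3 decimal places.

1.849 bits

H(Z) = −Σ p·log₂ p.
  −(0.343)·log₂(0.343) = 0.5295
  −(0.439)·log₂(0.439) = 0.5214
  −(0.116)·log₂(0.116) = 0.3605
  −(0.049)·log₂(0.049) = 0.2132
  −(0.053)·log₂(0.053) = 0.2246
Sum: 0.5295 + 0.5214 + 0.3605 + 0.2132 + 0.2246 = 1.849 bits.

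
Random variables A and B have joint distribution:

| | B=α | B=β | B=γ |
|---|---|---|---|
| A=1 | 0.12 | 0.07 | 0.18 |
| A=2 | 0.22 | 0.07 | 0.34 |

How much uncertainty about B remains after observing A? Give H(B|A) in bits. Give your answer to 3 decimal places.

Marginals: p(A) = (0.3700, 0.6300), p(B) = (0.3400, 0.1400, 0.5200).
H(B|A) = Σ p(A) · H(B|A=·).
  A=1: p=0.3700, H(B|A=1) = 1.4870
  A=2: p=0.6300, H(B|A=2) = 1.3625
Weighted sum = 1.409 bits.

1.409 bits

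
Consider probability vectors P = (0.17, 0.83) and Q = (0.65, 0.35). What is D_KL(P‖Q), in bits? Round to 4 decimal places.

0.7050 bits

D(P‖Q) = Σ p·log₂(p/q).
  0.17·log₂(0.17/0.65) = -0.32893
  0.83·log₂(0.83/0.35) = 1.03398
D(P‖Q) = 0.7050 bits.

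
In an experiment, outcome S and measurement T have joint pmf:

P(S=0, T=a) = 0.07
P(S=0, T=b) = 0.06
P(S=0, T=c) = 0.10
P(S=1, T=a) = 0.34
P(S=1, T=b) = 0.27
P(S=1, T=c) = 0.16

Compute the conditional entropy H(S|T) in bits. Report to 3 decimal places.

Marginals: p(S) = (0.2300, 0.7700), p(T) = (0.4100, 0.3300, 0.2600).
H(S|T) = Σ p(T) · H(S|T=·).
  T=a: p=0.4100, H(S|T=a) = 0.6594
  T=b: p=0.3300, H(S|T=b) = 0.6840
  T=c: p=0.2600, H(S|T=c) = 0.9612
Weighted sum = 0.746 bits.

0.746 bits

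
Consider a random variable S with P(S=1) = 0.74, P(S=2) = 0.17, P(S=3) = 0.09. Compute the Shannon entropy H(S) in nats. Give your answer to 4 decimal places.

H(S) = −Σ p·ln p.
  −(0.74)·ln(0.74) = 0.22282
  −(0.17)·ln(0.17) = 0.30123
  −(0.09)·ln(0.09) = 0.21672
Sum: 0.22282 + 0.30123 + 0.21672 = 0.7408 nats.

0.7408 nats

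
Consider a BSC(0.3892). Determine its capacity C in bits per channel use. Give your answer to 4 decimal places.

0.0357 bits

Binary symmetric channel: C = 1 − h₂(ε) where h₂ is the binary entropy function.
h₂(0.3892) = −0.3892·log₂0.3892 − 0.6108·log₂0.6108 = 0.9643.
C = 1 − 0.9643 = 0.0357 bits per channel use.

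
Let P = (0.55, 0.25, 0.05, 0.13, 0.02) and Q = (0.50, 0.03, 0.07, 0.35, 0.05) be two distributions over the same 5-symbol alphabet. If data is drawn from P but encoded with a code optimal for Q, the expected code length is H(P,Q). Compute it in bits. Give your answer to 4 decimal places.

2.2899 bits

H(P,Q) = −Σ p·log₂ q.
  −0.55·log₂(0.50) = 0.55000
  −0.25·log₂(0.03) = 1.26472
  −0.05·log₂(0.07) = 0.19183
  −0.13·log₂(0.35) = 0.19689
  −0.02·log₂(0.05) = 0.08644
H(P,Q) = 2.2899 bits.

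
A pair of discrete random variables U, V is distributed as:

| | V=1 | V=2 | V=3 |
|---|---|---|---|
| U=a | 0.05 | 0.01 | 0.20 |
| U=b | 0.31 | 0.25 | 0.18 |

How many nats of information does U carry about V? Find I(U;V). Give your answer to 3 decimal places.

Marginals: p(U) = (0.2600, 0.7400), p(V) = (0.3600, 0.2600, 0.3800).
I(U;V) = H(U) + H(V) − H(U,V).
H(U) = 0.5731, H(V) = 1.0857, H(U,V) = 1.5360.
I(U;V) = 0.5731 + 1.0857 − 1.5360 = 0.123 nats.

0.123 nats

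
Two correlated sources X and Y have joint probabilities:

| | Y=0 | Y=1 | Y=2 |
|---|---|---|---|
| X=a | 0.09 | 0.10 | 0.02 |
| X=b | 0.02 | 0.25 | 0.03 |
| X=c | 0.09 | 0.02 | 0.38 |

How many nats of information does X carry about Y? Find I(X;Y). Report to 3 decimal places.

Marginals: p(X) = (0.2100, 0.3000, 0.4900), p(Y) = (0.2000, 0.3700, 0.4300).
I(X;Y) = Σ p(x,y)·ln[p(x,y)/(p(x)p(y))].
  (a,0): 0.09·ln(2.1429) = 0.0686
  (a,1): 0.10·ln(1.2870) = 0.0252
  (a,2): 0.02·ln(0.2215) = -0.0301
  (b,0): 0.02·ln(0.3333) = -0.0220
  (b,1): 0.25·ln(2.2523) = 0.2030
  (b,2): 0.03·ln(0.2326) = -0.0438
  (c,0): 0.09·ln(0.9184) = -0.0077
  (c,1): 0.02·ln(0.1103) = -0.0441
  (c,2): 0.38·ln(1.8035) = 0.2241
Sum = 0.373 nats.

0.373 nats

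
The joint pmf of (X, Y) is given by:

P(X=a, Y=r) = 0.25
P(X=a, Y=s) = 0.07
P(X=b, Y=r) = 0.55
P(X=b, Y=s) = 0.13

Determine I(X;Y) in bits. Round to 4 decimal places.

Marginals: p(X) = (0.3200, 0.6800), p(Y) = (0.8000, 0.2000).
I(X;Y) = H(X) + H(Y) − H(X,Y).
H(X) = 0.9044, H(Y) = 0.7219, H(X,Y) = 1.6256.
I(X;Y) = 0.9044 + 0.7219 − 1.6256 = 0.0007 bits.

0.0007 bits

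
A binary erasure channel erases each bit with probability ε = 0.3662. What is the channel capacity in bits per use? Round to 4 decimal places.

Binary erasure channel: capacity C = 1 − ε.
C = 1 − 0.3662 = 0.6338 bits per channel use.

0.6338 bits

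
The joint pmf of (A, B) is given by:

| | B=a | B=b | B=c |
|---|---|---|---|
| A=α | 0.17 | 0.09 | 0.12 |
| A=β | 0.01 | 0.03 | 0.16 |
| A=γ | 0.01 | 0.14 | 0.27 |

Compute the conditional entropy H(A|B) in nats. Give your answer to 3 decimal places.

Marginals: p(A) = (0.3800, 0.2000, 0.4200), p(B) = (0.1900, 0.2600, 0.5500).
H(A|B) = Σ p(B) · H(A|B=·).
  B=a: p=0.1900, H(A|B=a) = 0.4095
  B=b: p=0.2600, H(A|B=b) = 0.9497
  B=c: p=0.5500, H(A|B=c) = 1.0406
Weighted sum = 0.897 nats.

0.897 nats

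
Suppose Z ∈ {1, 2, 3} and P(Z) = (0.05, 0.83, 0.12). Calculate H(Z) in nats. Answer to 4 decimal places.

0.5589 nats

H(Z) = −Σ p·ln p.
  −(0.05)·ln(0.05) = 0.14979
  −(0.83)·ln(0.83) = 0.15465
  −(0.12)·ln(0.12) = 0.25443
Sum: 0.14979 + 0.15465 + 0.25443 = 0.5589 nats.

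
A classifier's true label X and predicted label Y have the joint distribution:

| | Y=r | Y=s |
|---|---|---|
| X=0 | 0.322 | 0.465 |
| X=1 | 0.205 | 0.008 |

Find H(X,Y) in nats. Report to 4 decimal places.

1.0844 nats

H(X,Y) = −Σ p(x,y)·ln p(x,y) over all 4 cells.
  cell (0,r): −0.322·ln0.322 = 0.36489
  cell (0,s): −0.465·ln0.465 = 0.35606
  cell (1,r): −0.205·ln0.205 = 0.32487
  cell (1,s): −0.008·ln0.008 = 0.03863
Sum = 1.0844 nats.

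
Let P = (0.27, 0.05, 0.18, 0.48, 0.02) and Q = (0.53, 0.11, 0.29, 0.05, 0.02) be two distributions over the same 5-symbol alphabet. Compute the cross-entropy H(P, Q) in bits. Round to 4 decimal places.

H(P,Q) = −Σ p·log₂ q.
  −0.27·log₂(0.53) = 0.24730
  −0.05·log₂(0.11) = 0.15922
  −0.18·log₂(0.29) = 0.32146
  −0.48·log₂(0.05) = 2.07453
  −0.02·log₂(0.02) = 0.11288
H(P,Q) = 2.9154 bits.

2.9154 bits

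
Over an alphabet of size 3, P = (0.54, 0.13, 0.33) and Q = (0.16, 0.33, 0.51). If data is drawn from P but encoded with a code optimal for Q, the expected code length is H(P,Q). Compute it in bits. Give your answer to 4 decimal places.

1.9562 bits

H(P,Q) = −Σ p·log₂ q.
  −0.54·log₂(0.16) = 1.42768
  −0.13·log₂(0.33) = 0.20793
  −0.33·log₂(0.51) = 0.32057
H(P,Q) = 1.9562 bits.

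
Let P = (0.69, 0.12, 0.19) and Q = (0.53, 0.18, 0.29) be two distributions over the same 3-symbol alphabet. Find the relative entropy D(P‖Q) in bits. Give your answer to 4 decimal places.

0.0765 bits

D(P‖Q) = Σ p·log₂(p/q).
  0.69·log₂(0.69/0.53) = 0.26262
  0.12·log₂(0.12/0.18) = -0.07020
  0.19·log₂(0.19/0.29) = -0.11591
D(P‖Q) = 0.0765 bits.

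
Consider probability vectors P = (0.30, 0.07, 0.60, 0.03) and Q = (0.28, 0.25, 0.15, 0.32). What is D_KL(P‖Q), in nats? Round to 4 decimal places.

D(P‖Q) = Σ p·ln(p/q).
  0.30·ln(0.30/0.28) = 0.02070
  0.07·ln(0.07/0.25) = -0.08911
  0.60·ln(0.60/0.15) = 0.83178
  0.03·ln(0.03/0.32) = -0.07101
D(P‖Q) = 0.6924 nats.

0.6924 nats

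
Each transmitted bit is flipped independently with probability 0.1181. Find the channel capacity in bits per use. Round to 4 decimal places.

0.4761 bits

Binary symmetric channel: C = 1 − h₂(ε) where h₂ is the binary entropy function.
h₂(0.1181) = −0.1181·log₂0.1181 − 0.8819·log₂0.8819 = 0.5239.
C = 1 − 0.5239 = 0.4761 bits per channel use.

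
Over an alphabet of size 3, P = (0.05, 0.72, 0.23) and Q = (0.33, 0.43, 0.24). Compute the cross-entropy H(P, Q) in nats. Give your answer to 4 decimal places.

H(P,Q) = −Σ p·ln q.
  −0.05·ln(0.33) = 0.05543
  −0.72·ln(0.43) = 0.60766
  −0.23·ln(0.24) = 0.32824
H(P,Q) = 0.9913 nats.

0.9913 nats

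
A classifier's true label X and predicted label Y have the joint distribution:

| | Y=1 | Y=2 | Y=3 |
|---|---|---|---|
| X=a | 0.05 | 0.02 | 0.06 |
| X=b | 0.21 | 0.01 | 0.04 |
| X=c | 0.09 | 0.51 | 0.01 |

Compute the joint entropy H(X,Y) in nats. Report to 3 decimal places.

H(X,Y) = −Σ p(x,y)·ln p(x,y) over all 9 cells.
  cell (a,1): −0.05·ln0.05 = 0.1498
  cell (a,2): −0.02·ln0.02 = 0.0782
  cell (a,3): −0.06·ln0.06 = 0.1688
  cell (b,1): −0.21·ln0.21 = 0.3277
  cell (b,2): −0.01·ln0.01 = 0.0461
  cell (b,3): −0.04·ln0.04 = 0.1288
  cell (c,1): −0.09·ln0.09 = 0.2167
  cell (c,2): −0.51·ln0.51 = 0.3434
  cell (c,3): −0.01·ln0.01 = 0.0461
Sum = 1.506 nats.

1.506 nats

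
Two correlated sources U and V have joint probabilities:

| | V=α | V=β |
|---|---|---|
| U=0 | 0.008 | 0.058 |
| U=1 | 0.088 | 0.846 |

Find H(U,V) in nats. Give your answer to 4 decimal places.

0.5591 nats

H(U,V) = −Σ p(x,y)·ln p(x,y) over all 4 cells.
  cell (0,α): −0.008·ln0.008 = 0.03863
  cell (0,β): −0.058·ln0.058 = 0.16514
  cell (1,α): −0.088·ln0.088 = 0.21388
  cell (1,β): −0.846·ln0.846 = 0.14148
Sum = 0.5591 nats.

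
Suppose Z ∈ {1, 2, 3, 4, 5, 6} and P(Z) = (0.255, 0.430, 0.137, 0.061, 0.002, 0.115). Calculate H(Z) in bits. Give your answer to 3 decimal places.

2.042 bits

H(Z) = −Σ p·log₂ p.
  −(0.255)·log₂(0.255) = 0.5027
  −(0.430)·log₂(0.430) = 0.5236
  −(0.137)·log₂(0.137) = 0.3929
  −(0.061)·log₂(0.061) = 0.2461
  −(0.002)·log₂(0.002) = 0.0179
  −(0.115)·log₂(0.115) = 0.3588
Sum: 0.5027 + 0.5236 + 0.3929 + 0.2461 + 0.0179 + 0.3588 = 2.042 bits.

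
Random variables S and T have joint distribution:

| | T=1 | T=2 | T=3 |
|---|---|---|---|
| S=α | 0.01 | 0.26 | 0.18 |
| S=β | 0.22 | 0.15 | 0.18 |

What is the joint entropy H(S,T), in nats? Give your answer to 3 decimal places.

1.631 nats

H(S,T) = −Σ p(x,y)·ln p(x,y) over all 6 cells.
  cell (α,1): −0.01·ln0.01 = 0.0461
  cell (α,2): −0.26·ln0.26 = 0.3502
  cell (α,3): −0.18·ln0.18 = 0.3087
  cell (β,1): −0.22·ln0.22 = 0.3331
  cell (β,2): −0.15·ln0.15 = 0.2846
  cell (β,3): −0.18·ln0.18 = 0.3087
Sum = 1.631 nats.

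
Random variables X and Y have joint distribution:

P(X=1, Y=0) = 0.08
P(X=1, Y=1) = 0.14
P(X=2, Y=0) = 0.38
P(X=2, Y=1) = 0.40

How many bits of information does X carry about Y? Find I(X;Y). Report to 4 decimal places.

0.0077 bits

Marginals: p(X) = (0.2200, 0.7800), p(Y) = (0.4600, 0.5400).
I(X;Y) = Σ p(x,y)·log₂[p(x,y)/(p(x)p(y))].
  (1,0): 0.08·log₂(0.7905) = -0.02713
  (1,1): 0.14·log₂(1.1785) = 0.03316
  (2,0): 0.38·log₂(1.0591) = 0.03147
  (2,1): 0.40·log₂(0.9497) = -0.02980
Sum = 0.0077 bits.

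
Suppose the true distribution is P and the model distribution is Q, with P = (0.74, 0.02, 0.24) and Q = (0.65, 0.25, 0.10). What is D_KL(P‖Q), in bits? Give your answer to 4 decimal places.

0.3687 bits

D(P‖Q) = Σ p·log₂(p/q).
  0.74·log₂(0.74/0.65) = 0.13844
  0.02·log₂(0.02/0.25) = -0.07288
  0.24·log₂(0.24/0.10) = 0.30313
D(P‖Q) = 0.3687 bits.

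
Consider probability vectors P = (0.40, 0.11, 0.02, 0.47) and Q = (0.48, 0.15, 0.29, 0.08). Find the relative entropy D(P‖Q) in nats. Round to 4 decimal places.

0.6717 nats

D(P‖Q) = Σ p·ln(p/q).
  0.40·ln(0.40/0.48) = -0.07293
  0.11·ln(0.11/0.15) = -0.03412
  0.02·ln(0.02/0.29) = -0.05348
  0.47·ln(0.47/0.08) = 0.83223
D(P‖Q) = 0.6717 nats.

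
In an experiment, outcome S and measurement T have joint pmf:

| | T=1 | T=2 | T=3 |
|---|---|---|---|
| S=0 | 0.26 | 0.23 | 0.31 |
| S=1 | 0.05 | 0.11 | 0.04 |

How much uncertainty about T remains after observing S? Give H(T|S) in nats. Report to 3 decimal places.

1.072 nats

Marginals: p(S) = (0.8000, 0.2000), p(T) = (0.3100, 0.3400, 0.3500).
H(T|S) = Σ p(S) · H(T|S=·).
  S=0: p=0.8000, H(T|S=0) = 1.0910
  S=1: p=0.2000, H(T|S=1) = 0.9973
Weighted sum = 1.072 nats.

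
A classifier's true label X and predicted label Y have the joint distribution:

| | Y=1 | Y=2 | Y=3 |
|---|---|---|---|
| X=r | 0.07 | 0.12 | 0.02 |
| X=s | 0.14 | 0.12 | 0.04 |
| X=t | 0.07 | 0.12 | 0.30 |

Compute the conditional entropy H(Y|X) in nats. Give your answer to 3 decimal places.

0.941 nats

Chain rule: H(Y|X) = H(X,Y) − H(X).
Marginals: p(X) = (0.2100, 0.3000, 0.4900), p(Y) = (0.2800, 0.3600, 0.3600).
H(X,Y) = 1.9790 nats; H(X) = 1.0385 nats.
H(Y|X) = 1.9790 − 1.0385 = 0.941 nats.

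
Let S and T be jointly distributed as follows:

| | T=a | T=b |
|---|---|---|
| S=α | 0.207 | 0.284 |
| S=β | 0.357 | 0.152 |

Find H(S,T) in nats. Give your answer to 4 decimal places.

1.3376 nats

H(S,T) = −Σ p(x,y)·ln p(x,y) over all 4 cells.
  cell (α,a): −0.207·ln0.207 = 0.32603
  cell (α,b): −0.284·ln0.284 = 0.35749
  cell (β,a): −0.357·ln0.357 = 0.36772
  cell (β,b): −0.152·ln0.152 = 0.28635
Sum = 1.3376 nats.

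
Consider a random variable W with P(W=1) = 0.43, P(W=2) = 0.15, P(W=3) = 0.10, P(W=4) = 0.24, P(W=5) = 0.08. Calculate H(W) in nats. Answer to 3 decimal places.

1.422 nats

H(W) = −Σ p·ln p.
  −(0.43)·ln(0.43) = 0.3629
  −(0.15)·ln(0.15) = 0.2846
  −(0.10)·ln(0.10) = 0.2303
  −(0.24)·ln(0.24) = 0.3425
  −(0.08)·ln(0.08) = 0.2021
Sum: 0.3629 + 0.2846 + 0.2303 + 0.3425 + 0.2021 = 1.422 nats.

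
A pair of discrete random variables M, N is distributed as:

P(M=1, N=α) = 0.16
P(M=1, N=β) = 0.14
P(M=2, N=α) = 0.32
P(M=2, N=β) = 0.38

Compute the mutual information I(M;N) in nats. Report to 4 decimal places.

Marginals: p(M) = (0.3000, 0.7000), p(N) = (0.4800, 0.5200).
I(M;N) = H(M) + H(N) − H(M,N).
H(M) = 0.6109, H(N) = 0.6923, H(M,N) = 1.3008.
I(M;N) = 0.6109 + 0.6923 − 1.3008 = 0.0024 nats.

0.0024 nats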